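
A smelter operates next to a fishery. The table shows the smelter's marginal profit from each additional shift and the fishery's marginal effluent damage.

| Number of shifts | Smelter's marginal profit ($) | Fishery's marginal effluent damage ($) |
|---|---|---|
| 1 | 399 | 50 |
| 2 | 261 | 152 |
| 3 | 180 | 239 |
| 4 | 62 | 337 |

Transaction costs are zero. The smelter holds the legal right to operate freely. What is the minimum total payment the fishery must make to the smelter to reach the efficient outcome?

Left alone the smelter would choose level 4 (marginal profit stays positive).
Efficient level: k* = 2 (marginal profit ≥ marginal effluent damage through 2).
The fishery must at least cover the smelter's forgone profit from cutting 4→2: 180 + 62 = 242.

$242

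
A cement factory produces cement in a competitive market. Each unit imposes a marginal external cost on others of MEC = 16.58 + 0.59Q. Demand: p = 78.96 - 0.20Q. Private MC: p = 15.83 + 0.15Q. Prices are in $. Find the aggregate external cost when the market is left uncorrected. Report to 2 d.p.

Market equilibrium (private): 15.83 + 0.15Q = 78.96 - 0.20Q → Q_m = 180.3714.
Total external cost = ∫₀^{Q_m} (16.58 + 0.59Q) dQ = 16.58×180.3714 + ½×0.59×180.3714² = 12588.0412.

$12588.04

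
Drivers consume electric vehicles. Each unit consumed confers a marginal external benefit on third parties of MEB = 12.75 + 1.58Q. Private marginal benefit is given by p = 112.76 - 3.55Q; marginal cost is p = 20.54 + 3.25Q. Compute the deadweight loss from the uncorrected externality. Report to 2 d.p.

Market equilibrium (private): 20.54 + 3.25Q = 112.76 - 3.55Q → Q_m = 13.5618.
Social marginal benefit = demand + MEB = 125.51 - 1.97Q.
Set SMB = MC: 125.51 - 1.97Q = 20.54 + 3.25Q → Q* = 20.1092.
Between Q* and Q_m the wedge SMB − MC runs linearly from 0 to MEB(Q_m), so the loss is a triangle.
DWL = ½ × 6.5474 × 34.1776 = 111.8872.

DWL = 111.89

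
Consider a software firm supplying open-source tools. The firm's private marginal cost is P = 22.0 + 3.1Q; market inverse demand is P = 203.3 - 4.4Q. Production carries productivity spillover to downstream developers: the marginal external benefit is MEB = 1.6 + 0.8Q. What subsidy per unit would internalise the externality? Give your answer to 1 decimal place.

subsidy = 23.4 per unit

Social marginal cost = private MC − MEB = 20.4 + 2.3Q.
Set SMC = demand: 20.4 + 2.3Q = 203.3 - 4.4Q → Q* = 27.2985.
The Pigouvian subsidy equals MEB at Q*: 1.6 + 0.8×27.2985 = 23.4388.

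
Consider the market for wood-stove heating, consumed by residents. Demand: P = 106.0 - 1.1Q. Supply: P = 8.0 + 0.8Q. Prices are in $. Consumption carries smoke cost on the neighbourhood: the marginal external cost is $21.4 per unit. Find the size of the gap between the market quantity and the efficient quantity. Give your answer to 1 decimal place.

Market equilibrium (private): 8.0 + 0.8Q = 106.0 - 1.1Q → Q_m = 51.5789.
Social marginal benefit = demand − MEC = 84.6 - 1.1Q.
Set SMB = MC: 84.6 - 1.1Q = 8.0 + 0.8Q → Q* = 40.3158.
Gap = |51.5789 − 40.3158| = 11.2631.

11.3 units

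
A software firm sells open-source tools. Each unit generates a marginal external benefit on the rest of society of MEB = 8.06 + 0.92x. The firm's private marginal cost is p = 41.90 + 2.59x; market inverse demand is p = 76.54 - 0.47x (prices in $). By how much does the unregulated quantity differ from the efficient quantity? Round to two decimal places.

8.63 units

Market equilibrium (private): 41.90 + 2.59x = 76.54 - 0.47x → x_m = 11.3203.
Social marginal cost = private MC − MEB = 33.84 + 1.67x.
Set SMC = demand: 33.84 + 1.67x = 76.54 - 0.47x → x* = 19.9533.
Gap = |11.3203 − 19.9533| = 8.6330.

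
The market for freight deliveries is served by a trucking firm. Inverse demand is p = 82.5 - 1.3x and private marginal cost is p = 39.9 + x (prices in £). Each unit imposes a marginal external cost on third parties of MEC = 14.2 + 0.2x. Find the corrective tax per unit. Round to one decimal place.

Social marginal cost = private MC + MEC = 54.1 + 1.2x.
Set SMC = demand: 54.1 + 1.2x = 82.5 - 1.3x → x* = 11.3600.
The Pigouvian tax equals MEC at x*: 14.2 + 0.2×11.3600 = 16.4720.

tax = £16.5 per unit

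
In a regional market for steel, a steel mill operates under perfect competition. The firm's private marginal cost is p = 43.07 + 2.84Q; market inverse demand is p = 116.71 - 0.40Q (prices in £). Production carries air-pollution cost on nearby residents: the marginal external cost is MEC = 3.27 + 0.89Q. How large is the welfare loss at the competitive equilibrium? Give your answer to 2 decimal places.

DWL = £66.85

Market equilibrium (private): 43.07 + 2.84Q = 116.71 - 0.40Q → Q_m = 22.7284.
Social marginal cost = private MC + MEC = 46.34 + 3.73Q.
Set SMC = demand: 46.34 + 3.73Q = 116.71 - 0.40Q → Q* = 17.0387.
The welfare-loss triangle has base |Q_m − Q*| and height MEC(Q_m) (the vertical gap between SMC and demand is zero at Q* and MEC at Q_m).
DWL = ½ × 5.6897 × 23.4983 = 66.8491.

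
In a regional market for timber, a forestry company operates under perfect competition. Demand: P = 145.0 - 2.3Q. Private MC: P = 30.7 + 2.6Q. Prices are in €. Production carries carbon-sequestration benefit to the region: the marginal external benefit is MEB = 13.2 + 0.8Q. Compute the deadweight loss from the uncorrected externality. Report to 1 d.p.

DWL = €123.8

Market equilibrium (private): 30.7 + 2.6Q = 145.0 - 2.3Q → Q_m = 23.3265.
Social marginal cost = private MC − MEB = 17.5 + 1.8Q.
Set SMC = demand: 17.5 + 1.8Q = 145.0 - 2.3Q → Q* = 31.0976.
The loss is the area between SMC and demand from Q* to Q_m; with linear curves that's a triangle of height MEB(Q_m).
DWL = ½ × 7.7711 × 31.8612 = 123.7983.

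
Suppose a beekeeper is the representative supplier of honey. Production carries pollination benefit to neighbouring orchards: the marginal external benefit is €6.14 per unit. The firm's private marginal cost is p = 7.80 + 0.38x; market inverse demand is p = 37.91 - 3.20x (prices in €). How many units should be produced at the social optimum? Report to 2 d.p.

x* = 10.13

Social marginal cost = private MC − MEB = 1.66 + 0.38x.
Set SMC = demand: 1.66 + 0.38x = 37.91 - 3.20x → x* = 10.1257.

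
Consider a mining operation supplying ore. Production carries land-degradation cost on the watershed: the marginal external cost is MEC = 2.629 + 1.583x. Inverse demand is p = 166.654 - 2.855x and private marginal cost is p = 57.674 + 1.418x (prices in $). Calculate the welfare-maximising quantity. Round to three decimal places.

Social marginal cost = private MC + MEC = 60.303 + 3.001x.
Set SMC = demand: 60.303 + 3.001x = 166.654 - 2.855x → x* = 18.1610.

x* = 18.161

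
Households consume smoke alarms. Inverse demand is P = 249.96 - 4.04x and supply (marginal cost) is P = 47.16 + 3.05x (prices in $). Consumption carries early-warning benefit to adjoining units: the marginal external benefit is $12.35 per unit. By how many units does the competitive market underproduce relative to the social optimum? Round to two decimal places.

Market equilibrium (private): 47.16 + 3.05x = 249.96 - 4.04x → x_m = 28.6037.
Social marginal benefit = demand + MEB = 262.31 - 4.04x.
Set SMB = MC: 262.31 - 4.04x = 47.16 + 3.05x → x* = 30.3456.
Gap = |28.6037 − 30.3456| = 1.7419.

1.74 units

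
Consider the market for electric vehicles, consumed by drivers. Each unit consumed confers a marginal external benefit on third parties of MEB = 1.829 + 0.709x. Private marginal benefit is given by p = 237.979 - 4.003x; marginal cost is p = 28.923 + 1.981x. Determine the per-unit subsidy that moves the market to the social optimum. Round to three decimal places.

Social marginal benefit = demand + MEB = 239.808 - 3.294x.
Set SMB = MC: 239.808 - 3.294x = 28.923 + 1.981x → x* = 39.9782.
The Pigouvian subsidy equals MEB at x*: 1.829 + 0.709×39.9782 = 30.1735.

subsidy = 30.174 per unit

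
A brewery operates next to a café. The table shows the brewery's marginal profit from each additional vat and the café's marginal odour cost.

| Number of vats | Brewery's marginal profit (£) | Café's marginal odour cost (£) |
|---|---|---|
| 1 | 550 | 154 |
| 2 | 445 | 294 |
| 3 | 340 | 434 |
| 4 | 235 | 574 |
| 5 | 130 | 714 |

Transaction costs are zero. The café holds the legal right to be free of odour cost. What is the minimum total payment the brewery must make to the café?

Efficient level: marginal profit ≥ marginal odour cost through level 2, so k* = 2.
With the café holding the right, the brewery must at least compensate total damage at k*: 154 + 294 = 448.

£448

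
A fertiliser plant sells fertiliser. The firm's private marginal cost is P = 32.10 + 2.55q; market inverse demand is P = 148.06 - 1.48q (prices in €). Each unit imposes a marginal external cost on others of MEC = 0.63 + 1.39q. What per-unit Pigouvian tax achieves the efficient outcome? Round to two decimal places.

tax = €30.21 per unit

Social marginal cost = private MC + MEC = 32.73 + 3.94q.
Set SMC = demand: 32.73 + 3.94q = 148.06 - 1.48q → q* = 21.2786.
The Pigouvian tax equals MEC at q*: 0.63 + 1.39×21.2786 = 30.2073.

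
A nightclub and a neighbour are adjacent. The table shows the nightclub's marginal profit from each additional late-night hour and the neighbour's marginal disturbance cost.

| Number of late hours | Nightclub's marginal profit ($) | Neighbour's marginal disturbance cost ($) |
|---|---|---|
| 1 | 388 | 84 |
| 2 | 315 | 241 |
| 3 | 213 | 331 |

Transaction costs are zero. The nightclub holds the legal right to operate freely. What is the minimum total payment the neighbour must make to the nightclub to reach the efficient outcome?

Left alone the nightclub would choose level 3 (marginal profit stays positive).
Efficient level: k* = 2 (marginal profit ≥ marginal disturbance cost through 2).
The neighbour must at least cover the nightclub's forgone profit from cutting 3→2: 213 = 213.

$213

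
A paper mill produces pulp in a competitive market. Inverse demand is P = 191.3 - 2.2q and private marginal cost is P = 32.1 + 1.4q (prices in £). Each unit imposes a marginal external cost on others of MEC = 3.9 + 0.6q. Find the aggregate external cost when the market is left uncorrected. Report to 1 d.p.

£759.1

Market equilibrium (private): 32.1 + 1.4q = 191.3 - 2.2q → q_m = 44.2222.
Total external cost = ∫₀^{q_m} (3.9 + 0.6q) dq = 3.9×44.2222 + ½×0.6×44.2222² = 759.1475.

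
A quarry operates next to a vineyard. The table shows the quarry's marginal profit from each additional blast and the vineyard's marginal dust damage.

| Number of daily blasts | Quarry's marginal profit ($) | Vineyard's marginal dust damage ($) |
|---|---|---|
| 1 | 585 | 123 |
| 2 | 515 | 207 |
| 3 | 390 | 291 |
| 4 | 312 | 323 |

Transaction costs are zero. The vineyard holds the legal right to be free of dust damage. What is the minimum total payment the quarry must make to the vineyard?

Efficient level: marginal profit ≥ marginal dust damage through level 3, so k* = 3.
With the vineyard holding the right, the quarry must at least compensate total damage at k*: 123 + 207 + 291 = 621.

$621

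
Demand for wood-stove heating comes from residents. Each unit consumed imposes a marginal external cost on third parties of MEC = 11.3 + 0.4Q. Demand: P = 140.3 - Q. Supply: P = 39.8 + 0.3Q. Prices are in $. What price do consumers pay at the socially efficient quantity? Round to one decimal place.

P = $87.8

Social marginal benefit = demand − MEC = 129.0 - 1.4Q.
Set SMB = MC: 129.0 - 1.4Q = 39.8 + 0.3Q → Q* = 52.4706.
Consumer price on the demand curve at Q*: 140.3 − 1.0×52.4706 = 87.8294.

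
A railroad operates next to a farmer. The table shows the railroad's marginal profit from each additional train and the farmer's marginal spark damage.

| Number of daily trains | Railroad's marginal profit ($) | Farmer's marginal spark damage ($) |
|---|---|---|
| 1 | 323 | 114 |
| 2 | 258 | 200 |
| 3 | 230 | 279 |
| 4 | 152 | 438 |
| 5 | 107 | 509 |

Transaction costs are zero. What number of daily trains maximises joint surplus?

2

Bargaining reaches the level where marginal profit last exceeds marginal spark damage.
That holds through level 2 (258 ≥ 200) but not at 3 (230 < 279).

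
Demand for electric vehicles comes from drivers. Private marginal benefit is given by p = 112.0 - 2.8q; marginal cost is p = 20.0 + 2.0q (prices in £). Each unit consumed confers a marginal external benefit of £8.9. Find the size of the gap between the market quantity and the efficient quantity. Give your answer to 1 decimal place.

1.9 units

Market equilibrium (private): 20.0 + 2.0q = 112.0 - 2.8q → q_m = 19.1667.
Social marginal benefit = demand + MEB = 120.9 - 2.8q.
Set SMB = MC: 120.9 - 2.8q = 20.0 + 2.0q → q* = 21.0208.
Gap = |19.1667 − 21.0208| = 1.8541.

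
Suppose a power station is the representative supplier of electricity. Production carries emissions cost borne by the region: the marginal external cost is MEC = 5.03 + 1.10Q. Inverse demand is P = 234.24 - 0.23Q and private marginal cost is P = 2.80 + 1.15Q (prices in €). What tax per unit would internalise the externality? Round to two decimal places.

tax = €105.45 per unit

Social marginal cost = private MC + MEC = 7.83 + 2.25Q.
Set SMC = demand: 7.83 + 2.25Q = 234.24 - 0.23Q → Q* = 91.2944.
The Pigouvian tax equals MEC at Q*: 5.03 + 1.10×91.2944 = 105.4538.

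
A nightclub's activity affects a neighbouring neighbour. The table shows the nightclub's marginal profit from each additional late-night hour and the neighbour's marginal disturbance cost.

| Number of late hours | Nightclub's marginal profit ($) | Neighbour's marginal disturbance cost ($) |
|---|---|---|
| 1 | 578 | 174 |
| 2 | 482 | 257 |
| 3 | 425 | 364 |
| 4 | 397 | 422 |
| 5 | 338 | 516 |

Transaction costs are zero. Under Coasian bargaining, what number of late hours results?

Bargaining reaches the level where marginal profit last exceeds marginal disturbance cost.
That holds through level 3 (425 ≥ 364) but not at 4 (397 < 422).

3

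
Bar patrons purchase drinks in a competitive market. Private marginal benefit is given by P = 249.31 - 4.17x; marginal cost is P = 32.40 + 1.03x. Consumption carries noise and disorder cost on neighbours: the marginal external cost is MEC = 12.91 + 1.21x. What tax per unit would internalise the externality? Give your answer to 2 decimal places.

Social marginal benefit = demand − MEC = 236.40 - 5.38x.
Set SMB = MC: 236.40 - 5.38x = 32.40 + 1.03x → x* = 31.8253.
The Pigouvian tax equals MEC at x*: 12.91 + 1.21×31.8253 = 51.4186.

tax = 51.42 per unit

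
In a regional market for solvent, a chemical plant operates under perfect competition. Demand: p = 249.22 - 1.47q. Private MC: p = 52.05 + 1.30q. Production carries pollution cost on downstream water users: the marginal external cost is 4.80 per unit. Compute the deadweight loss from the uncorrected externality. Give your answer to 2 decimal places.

Market equilibrium (private): 52.05 + 1.30q = 249.22 - 1.47q → q_m = 71.1805.
Social marginal cost = private MC + MEC = 56.85 + 1.30q.
Set SMC = demand: 56.85 + 1.30q = 249.22 - 1.47q → q* = 69.4477.
Between q* and q_m the wedge SMC − demand runs linearly from 0 to MEC(q_m), so the loss is a triangle.
DWL = ½ × 1.7328 × 4.8000 = 4.1587.

DWL = 4.16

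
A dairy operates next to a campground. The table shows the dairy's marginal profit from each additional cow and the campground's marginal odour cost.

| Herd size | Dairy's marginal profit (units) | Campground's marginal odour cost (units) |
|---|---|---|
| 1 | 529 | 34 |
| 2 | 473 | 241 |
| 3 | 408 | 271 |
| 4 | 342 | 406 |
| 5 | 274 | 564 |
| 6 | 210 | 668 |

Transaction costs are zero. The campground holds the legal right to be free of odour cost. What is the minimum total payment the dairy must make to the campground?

546

Efficient level: marginal profit ≥ marginal odour cost through level 3, so k* = 3.
With the campground holding the right, the dairy must at least compensate total damage at k*: 34 + 241 + 271 = 546.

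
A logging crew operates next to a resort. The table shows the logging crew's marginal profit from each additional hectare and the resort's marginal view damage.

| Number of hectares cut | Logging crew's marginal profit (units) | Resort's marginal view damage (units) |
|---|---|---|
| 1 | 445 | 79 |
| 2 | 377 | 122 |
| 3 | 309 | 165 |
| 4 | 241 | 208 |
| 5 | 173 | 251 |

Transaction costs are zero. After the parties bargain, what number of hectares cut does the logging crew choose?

4

Bargaining reaches the level where marginal profit last exceeds marginal view damage.
That holds through level 4 (241 ≥ 208) but not at 5 (173 < 251).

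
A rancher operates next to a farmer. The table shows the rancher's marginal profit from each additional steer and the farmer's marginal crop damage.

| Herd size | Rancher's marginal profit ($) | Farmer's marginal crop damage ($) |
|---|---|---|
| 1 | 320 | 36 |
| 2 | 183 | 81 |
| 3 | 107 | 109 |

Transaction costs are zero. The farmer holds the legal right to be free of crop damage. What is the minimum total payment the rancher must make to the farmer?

Efficient level: marginal profit ≥ marginal crop damage through level 2, so k* = 2.
With the farmer holding the right, the rancher must at least compensate total damage at k*: 36 + 81 = 117.

$117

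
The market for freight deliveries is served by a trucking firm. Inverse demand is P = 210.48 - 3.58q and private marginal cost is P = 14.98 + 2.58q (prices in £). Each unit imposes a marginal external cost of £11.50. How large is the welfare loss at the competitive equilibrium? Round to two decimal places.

Market equilibrium (private): 14.98 + 2.58q = 210.48 - 3.58q → q_m = 31.7370.
Social marginal cost = private MC + MEC = 26.48 + 2.58q.
Set SMC = demand: 26.48 + 2.58q = 210.48 - 3.58q → q* = 29.8701.
The welfare-loss triangle has base |q_m − q*| and height MEC(q_m) (the vertical gap between SMC and demand is zero at q* and MEC at q_m).
DWL = ½ × 1.8669 × 11.5000 = 10.7347.

DWL = £10.73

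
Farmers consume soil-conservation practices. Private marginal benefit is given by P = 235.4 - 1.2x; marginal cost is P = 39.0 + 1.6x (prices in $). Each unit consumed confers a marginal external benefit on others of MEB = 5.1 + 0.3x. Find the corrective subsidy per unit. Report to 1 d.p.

Social marginal benefit = demand + MEB = 240.5 - 0.9x.
Set SMB = MC: 240.5 - 0.9x = 39.0 + 1.6x → x* = 80.6000.
The Pigouvian subsidy equals MEB at x*: 5.1 + 0.3×80.6000 = 29.2800.

subsidy = $29.3 per unit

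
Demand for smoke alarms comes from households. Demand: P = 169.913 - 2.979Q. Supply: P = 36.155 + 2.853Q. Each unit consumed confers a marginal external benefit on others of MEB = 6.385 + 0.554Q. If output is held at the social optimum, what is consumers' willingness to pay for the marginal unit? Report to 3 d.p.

P = 90.814

Social marginal benefit = demand + MEB = 176.298 - 2.425Q.
Set SMB = MC: 176.298 - 2.425Q = 36.155 + 2.853Q → Q* = 26.5523.
Consumer price on the demand curve at Q*: 169.913 − 2.979×26.5523 = 90.8137.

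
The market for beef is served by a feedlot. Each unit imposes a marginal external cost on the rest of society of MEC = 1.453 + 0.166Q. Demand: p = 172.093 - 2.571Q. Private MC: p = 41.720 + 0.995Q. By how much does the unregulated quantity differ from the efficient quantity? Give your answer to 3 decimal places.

Market equilibrium (private): 41.720 + 0.995Q = 172.093 - 2.571Q → Q_m = 36.5600.
Social marginal cost = private MC + MEC = 43.173 + 1.161Q.
Set SMC = demand: 43.173 + 1.161Q = 172.093 - 2.571Q → Q* = 34.5445.
Gap = |36.5600 − 34.5445| = 2.0155.

2.016 units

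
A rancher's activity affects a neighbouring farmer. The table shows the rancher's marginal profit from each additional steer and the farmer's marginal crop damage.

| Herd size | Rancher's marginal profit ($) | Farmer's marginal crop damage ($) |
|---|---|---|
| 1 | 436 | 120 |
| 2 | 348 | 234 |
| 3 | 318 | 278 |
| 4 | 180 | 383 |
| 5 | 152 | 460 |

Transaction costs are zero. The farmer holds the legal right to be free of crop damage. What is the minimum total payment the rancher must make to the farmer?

Efficient level: marginal profit ≥ marginal crop damage through level 3, so k* = 3.
With the farmer holding the right, the rancher must at least compensate total damage at k*: 120 + 234 + 278 = 632.

$632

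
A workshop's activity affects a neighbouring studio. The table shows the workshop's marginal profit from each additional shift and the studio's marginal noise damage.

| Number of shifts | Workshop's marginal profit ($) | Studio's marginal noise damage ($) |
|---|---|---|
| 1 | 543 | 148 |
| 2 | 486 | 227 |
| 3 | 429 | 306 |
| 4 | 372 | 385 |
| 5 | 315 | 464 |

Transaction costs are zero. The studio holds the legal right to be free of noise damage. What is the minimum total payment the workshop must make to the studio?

$681

Efficient level: marginal profit ≥ marginal noise damage through level 3, so k* = 3.
With the studio holding the right, the workshop must at least compensate total damage at k*: 148 + 227 + 306 = 681.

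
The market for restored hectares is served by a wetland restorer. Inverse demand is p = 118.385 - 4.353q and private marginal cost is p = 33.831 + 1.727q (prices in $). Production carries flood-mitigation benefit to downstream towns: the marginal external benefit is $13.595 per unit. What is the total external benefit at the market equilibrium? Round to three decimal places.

Market equilibrium (private): 33.831 + 1.727q = 118.385 - 4.353q → q_m = 13.9069.
Total external benefit = MEB × q_m = 13.595 × 13.9069 = 189.0643.

$189.064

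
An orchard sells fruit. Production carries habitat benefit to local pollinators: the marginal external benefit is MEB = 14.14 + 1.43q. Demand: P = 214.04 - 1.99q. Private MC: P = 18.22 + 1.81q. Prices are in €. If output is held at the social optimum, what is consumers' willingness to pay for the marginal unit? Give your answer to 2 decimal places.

P = €37.74

Social marginal cost = private MC − MEB = 4.08 + 0.38q.
Set SMC = demand: 4.08 + 0.38q = 214.04 - 1.99q → q* = 88.5907.
Consumer price on the demand curve at q*: 214.04 − 1.99×88.5907 = 37.7445.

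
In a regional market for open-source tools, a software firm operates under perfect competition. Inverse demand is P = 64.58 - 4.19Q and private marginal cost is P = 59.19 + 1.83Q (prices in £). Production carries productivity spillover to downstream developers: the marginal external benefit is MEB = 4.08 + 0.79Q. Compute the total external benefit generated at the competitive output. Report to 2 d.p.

£3.97

Market equilibrium (private): 59.19 + 1.83Q = 64.58 - 4.19Q → Q_m = 0.8953.
Total external benefit = ∫₀^{Q_m} (4.08 + 0.79Q) dQ = 4.08×0.8953 + ½×0.79×0.8953² = 3.9694.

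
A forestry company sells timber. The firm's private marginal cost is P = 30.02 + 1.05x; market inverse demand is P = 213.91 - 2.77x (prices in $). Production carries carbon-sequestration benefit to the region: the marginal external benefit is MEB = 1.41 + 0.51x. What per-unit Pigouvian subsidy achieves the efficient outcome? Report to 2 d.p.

subsidy = $29.96 per unit

Social marginal cost = private MC − MEB = 28.61 + 0.54x.
Set SMC = demand: 28.61 + 0.54x = 213.91 - 2.77x → x* = 55.9819.
The Pigouvian subsidy equals MEB at x*: 1.41 + 0.51×55.9819 = 29.9608.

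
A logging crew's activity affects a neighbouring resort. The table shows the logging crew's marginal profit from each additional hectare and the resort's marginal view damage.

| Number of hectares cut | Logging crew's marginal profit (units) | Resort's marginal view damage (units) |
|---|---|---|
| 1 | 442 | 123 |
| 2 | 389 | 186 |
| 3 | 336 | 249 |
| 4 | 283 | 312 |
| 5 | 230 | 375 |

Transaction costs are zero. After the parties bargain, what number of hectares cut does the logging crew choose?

Bargaining reaches the level where marginal profit last exceeds marginal view damage.
That holds through level 3 (336 ≥ 249) but not at 4 (283 < 312).

3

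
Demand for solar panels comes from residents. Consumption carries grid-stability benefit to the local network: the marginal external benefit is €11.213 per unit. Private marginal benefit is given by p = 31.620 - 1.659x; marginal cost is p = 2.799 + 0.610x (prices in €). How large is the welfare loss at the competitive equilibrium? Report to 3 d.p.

Market equilibrium (private): 2.799 + 0.610x = 31.620 - 1.659x → x_m = 12.7021.
Social marginal benefit = demand + MEB = 42.833 - 1.659x.
Set SMB = MC: 42.833 - 1.659x = 2.799 + 0.610x → x* = 17.6439.
Height of the DWL triangle at x_m is SMB(x_m) − MC(x_m) = MEB(x_m) = 11.2130.
DWL = ½ × 4.9418 × 11.2130 = 27.7062.

DWL = €27.706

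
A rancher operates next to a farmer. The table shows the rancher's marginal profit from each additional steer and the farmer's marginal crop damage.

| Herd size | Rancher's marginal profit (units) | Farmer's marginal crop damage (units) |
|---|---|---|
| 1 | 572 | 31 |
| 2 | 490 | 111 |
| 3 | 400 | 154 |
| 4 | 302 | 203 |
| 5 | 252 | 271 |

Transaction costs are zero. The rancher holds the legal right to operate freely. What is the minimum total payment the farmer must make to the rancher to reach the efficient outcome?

252

Left alone the rancher would choose level 5 (marginal profit stays positive).
Efficient level: k* = 4 (marginal profit ≥ marginal crop damage through 4).
The farmer must at least cover the rancher's forgone profit from cutting 5→4: 252 = 252.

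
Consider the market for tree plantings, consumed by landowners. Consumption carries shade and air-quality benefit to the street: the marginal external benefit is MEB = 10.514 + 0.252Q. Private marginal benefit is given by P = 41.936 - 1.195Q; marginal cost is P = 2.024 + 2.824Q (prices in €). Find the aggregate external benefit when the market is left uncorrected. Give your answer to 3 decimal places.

€116.839

Market equilibrium (private): 2.024 + 2.824Q = 41.936 - 1.195Q → Q_m = 9.9308.
Total external benefit = ∫₀^{Q_m} (10.514 + 0.252Q) dQ = 10.514×9.9308 + ½×0.252×9.9308² = 116.8387.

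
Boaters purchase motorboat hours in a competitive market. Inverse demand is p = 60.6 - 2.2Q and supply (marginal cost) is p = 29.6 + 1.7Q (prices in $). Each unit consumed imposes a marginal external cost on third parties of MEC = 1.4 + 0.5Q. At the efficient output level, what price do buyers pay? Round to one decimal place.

P = $45.8

Social marginal benefit = demand − MEC = 59.2 - 2.7Q.
Set SMB = MC: 59.2 - 2.7Q = 29.6 + 1.7Q → Q* = 6.7273.
Consumer price on the demand curve at Q*: 60.6 − 2.2×6.7273 = 45.7999.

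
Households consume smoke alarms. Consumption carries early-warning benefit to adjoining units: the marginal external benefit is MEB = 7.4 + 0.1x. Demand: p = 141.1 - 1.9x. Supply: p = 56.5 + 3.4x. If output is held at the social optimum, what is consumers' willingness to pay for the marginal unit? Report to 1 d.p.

P = 107.5

Social marginal benefit = demand + MEB = 148.5 - 1.8x.
Set SMB = MC: 148.5 - 1.8x = 56.5 + 3.4x → x* = 17.6923.
Consumer price on the demand curve at x*: 141.1 − 1.9×17.6923 = 107.4846.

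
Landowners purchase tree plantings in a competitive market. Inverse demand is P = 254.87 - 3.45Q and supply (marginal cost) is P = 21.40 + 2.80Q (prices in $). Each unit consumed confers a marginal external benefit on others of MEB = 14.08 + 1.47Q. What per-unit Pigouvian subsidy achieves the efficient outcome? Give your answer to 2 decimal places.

subsidy = $90.21 per unit

Social marginal benefit = demand + MEB = 268.95 - 1.98Q.
Set SMB = MC: 268.95 - 1.98Q = 21.40 + 2.80Q → Q* = 51.7887.
The Pigouvian subsidy equals MEB at Q*: 14.08 + 1.47×51.7887 = 90.2094.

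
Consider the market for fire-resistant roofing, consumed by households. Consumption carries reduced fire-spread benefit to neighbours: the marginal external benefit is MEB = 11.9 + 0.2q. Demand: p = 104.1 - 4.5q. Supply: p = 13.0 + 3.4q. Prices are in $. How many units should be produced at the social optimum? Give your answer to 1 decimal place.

q* = 13.4

Social marginal benefit = demand + MEB = 116.0 - 4.3q.
Set SMB = MC: 116.0 - 4.3q = 13.0 + 3.4q → q* = 13.3766.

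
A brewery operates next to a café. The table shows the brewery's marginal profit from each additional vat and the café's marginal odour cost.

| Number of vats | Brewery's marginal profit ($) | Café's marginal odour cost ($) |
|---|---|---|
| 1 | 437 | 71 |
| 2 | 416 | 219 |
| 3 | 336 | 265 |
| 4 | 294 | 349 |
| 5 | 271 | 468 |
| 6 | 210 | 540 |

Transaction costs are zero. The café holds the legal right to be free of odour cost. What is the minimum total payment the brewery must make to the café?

Efficient level: marginal profit ≥ marginal odour cost through level 3, so k* = 3.
With the café holding the right, the brewery must at least compensate total damage at k*: 71 + 219 + 265 = 555.

$555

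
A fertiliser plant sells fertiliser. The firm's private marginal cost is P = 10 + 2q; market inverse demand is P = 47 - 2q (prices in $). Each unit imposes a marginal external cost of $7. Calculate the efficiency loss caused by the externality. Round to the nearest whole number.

Market equilibrium (private): 10 + 2q = 47 - 2q → q_m = 9.2500.
Social marginal cost = private MC + MEC = 17 + 2q.
Set SMC = demand: 17 + 2q = 47 - 2q → q* = 7.5000.
Height of the DWL triangle at q_m is SMC(q_m) − demand(q_m) = MEC(q_m) = 7.0000.
DWL = ½ × 1.7500 × 7.0000 = 6.1250.

DWL = $6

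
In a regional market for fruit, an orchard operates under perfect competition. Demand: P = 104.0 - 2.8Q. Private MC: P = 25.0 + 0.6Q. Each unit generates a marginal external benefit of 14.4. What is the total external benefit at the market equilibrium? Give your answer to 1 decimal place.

Market equilibrium (private): 25.0 + 0.6Q = 104.0 - 2.8Q → Q_m = 23.2353.
Total external benefit = MEB × Q_m = 14.4 × 23.2353 = 334.5883.

334.6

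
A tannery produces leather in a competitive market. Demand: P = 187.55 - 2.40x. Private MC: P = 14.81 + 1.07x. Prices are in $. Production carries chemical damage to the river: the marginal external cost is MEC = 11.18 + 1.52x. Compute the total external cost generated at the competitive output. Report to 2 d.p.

Market equilibrium (private): 14.81 + 1.07x = 187.55 - 2.40x → x_m = 49.7810.
Total external cost = ∫₀^{x_m} (11.18 + 1.52x) dx = 11.18×49.7810 + ½×1.52×49.7810² = 2439.9440.

$2439.94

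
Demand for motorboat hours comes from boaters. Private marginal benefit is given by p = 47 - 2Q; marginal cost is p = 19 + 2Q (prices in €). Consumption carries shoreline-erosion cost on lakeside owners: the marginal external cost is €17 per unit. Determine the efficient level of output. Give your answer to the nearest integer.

Q* = 3

Social marginal benefit = demand − MEC = 30 - 2Q.
Set SMB = MC: 30 - 2Q = 19 + 2Q → Q* = 2.7500.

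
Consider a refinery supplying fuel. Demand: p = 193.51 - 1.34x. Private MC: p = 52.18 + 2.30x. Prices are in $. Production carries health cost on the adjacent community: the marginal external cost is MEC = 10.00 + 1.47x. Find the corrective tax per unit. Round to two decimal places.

tax = $47.78 per unit

Social marginal cost = private MC + MEC = 62.18 + 3.77x.
Set SMC = demand: 62.18 + 3.77x = 193.51 - 1.34x → x* = 25.7006.
The Pigouvian tax equals MEC at x*: 10.00 + 1.47×25.7006 = 47.7799.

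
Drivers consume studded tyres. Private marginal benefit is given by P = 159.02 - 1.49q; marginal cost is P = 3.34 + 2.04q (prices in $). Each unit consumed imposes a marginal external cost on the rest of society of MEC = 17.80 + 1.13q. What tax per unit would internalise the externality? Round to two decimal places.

Social marginal benefit = demand − MEC = 141.22 - 2.62q.
Set SMB = MC: 141.22 - 2.62q = 3.34 + 2.04q → q* = 29.5880.
The Pigouvian tax equals MEC at q*: 17.80 + 1.13×29.5880 = 51.2344.

tax = $51.23 per unit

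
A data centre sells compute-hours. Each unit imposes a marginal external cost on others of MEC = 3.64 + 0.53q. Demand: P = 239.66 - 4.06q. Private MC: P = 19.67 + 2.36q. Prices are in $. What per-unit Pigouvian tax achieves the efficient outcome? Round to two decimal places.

tax = $20.14 per unit

Social marginal cost = private MC + MEC = 23.31 + 2.89q.
Set SMC = demand: 23.31 + 2.89q = 239.66 - 4.06q → q* = 31.1295.
The Pigouvian tax equals MEC at q*: 3.64 + 0.53×31.1295 = 20.1386.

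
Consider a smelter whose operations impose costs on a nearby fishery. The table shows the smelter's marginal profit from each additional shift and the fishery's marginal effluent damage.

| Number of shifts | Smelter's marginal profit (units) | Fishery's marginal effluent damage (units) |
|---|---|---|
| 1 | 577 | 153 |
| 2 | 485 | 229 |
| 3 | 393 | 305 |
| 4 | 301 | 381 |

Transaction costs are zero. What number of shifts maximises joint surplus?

Bargaining reaches the level where marginal profit last exceeds marginal effluent damage.
That holds through level 3 (393 ≥ 305) but not at 4 (301 < 381).

3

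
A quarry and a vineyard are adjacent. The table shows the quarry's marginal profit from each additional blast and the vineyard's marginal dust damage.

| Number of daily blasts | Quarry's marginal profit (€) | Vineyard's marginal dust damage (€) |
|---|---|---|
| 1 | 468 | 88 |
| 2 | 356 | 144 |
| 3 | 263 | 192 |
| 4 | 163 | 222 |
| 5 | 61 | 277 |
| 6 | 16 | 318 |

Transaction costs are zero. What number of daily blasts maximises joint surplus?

Bargaining reaches the level where marginal profit last exceeds marginal dust damage.
That holds through level 3 (263 ≥ 192) but not at 4 (163 < 222).

3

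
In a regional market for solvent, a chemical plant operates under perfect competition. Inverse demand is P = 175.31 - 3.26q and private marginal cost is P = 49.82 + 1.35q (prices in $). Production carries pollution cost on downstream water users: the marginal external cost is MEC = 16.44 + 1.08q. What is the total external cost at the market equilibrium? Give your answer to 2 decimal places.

$847.66

Market equilibrium (private): 49.82 + 1.35q = 175.31 - 3.26q → q_m = 27.2213.
Total external cost = ∫₀^{q_m} (16.44 + 1.08q) dq = 16.44×27.2213 + ½×1.08×27.2213² = 847.6577.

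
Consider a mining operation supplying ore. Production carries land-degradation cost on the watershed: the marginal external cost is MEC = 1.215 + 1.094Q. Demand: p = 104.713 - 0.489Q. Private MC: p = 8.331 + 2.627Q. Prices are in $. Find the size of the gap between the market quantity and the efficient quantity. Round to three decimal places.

Market equilibrium (private): 8.331 + 2.627Q = 104.713 - 0.489Q → Q_m = 30.9313.
Social marginal cost = private MC + MEC = 9.546 + 3.721Q.
Set SMC = demand: 9.546 + 3.721Q = 104.713 - 0.489Q → Q* = 22.6050.
Gap = |30.9313 − 22.6050| = 8.3263.

8.326 units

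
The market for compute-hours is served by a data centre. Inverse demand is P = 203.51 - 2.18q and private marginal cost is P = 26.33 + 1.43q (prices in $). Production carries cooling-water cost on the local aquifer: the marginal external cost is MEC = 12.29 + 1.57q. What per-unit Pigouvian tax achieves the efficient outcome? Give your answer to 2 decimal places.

Social marginal cost = private MC + MEC = 38.62 + 3.00q.
Set SMC = demand: 38.62 + 3.00q = 203.51 - 2.18q → q* = 31.8320.
The Pigouvian tax equals MEC at q*: 12.29 + 1.57×31.8320 = 62.2662.

tax = $62.27 per unit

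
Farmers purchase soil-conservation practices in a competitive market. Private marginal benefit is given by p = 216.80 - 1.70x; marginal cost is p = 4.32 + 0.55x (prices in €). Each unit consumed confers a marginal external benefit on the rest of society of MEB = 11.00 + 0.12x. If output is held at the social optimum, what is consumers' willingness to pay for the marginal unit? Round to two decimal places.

Social marginal benefit = demand + MEB = 227.80 - 1.58x.
Set SMB = MC: 227.80 - 1.58x = 4.32 + 0.55x → x* = 104.9202.
Consumer price on the demand curve at x*: 216.80 − 1.70×104.9202 = 38.4357.

P = €38.44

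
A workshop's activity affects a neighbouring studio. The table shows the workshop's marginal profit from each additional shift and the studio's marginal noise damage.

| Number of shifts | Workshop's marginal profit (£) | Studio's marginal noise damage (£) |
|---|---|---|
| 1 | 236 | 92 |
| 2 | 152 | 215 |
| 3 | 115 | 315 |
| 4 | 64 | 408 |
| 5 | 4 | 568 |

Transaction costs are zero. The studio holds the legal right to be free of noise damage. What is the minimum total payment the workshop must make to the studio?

Efficient level: marginal profit ≥ marginal noise damage through level 1, so k* = 1.
With the studio holding the right, the workshop must at least compensate total damage at k*: 92 = 92.

£92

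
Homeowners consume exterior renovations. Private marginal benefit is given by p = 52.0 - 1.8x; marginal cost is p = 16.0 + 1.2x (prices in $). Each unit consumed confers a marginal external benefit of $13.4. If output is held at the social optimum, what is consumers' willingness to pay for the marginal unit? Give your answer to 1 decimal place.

Social marginal benefit = demand + MEB = 65.4 - 1.8x.
Set SMB = MC: 65.4 - 1.8x = 16.0 + 1.2x → x* = 16.4667.
Consumer price on the demand curve at x*: 52.0 − 1.8×16.4667 = 22.3599.

P = $22.4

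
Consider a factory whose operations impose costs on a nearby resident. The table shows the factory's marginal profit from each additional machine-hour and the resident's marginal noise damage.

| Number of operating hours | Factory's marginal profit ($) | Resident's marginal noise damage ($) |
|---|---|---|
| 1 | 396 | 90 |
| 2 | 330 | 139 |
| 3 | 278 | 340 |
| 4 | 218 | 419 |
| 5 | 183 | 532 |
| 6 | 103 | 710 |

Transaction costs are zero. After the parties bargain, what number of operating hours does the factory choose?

Bargaining reaches the level where marginal profit last exceeds marginal noise damage.
That holds through level 2 (330 ≥ 139) but not at 3 (278 < 340).

2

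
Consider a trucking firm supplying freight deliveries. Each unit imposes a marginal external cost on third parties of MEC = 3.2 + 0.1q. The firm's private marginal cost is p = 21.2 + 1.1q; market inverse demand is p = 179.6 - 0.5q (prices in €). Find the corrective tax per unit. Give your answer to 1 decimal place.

tax = €12.3 per unit

Social marginal cost = private MC + MEC = 24.4 + 1.2q.
Set SMC = demand: 24.4 + 1.2q = 179.6 - 0.5q → q* = 91.2941.
The Pigouvian tax equals MEC at q*: 3.2 + 0.1×91.2941 = 12.3294.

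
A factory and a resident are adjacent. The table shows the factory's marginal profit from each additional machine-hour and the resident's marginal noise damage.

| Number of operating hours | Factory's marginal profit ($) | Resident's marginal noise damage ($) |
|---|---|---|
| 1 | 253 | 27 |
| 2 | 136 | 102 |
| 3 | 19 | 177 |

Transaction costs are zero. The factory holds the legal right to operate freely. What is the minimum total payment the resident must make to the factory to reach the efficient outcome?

$19

Left alone the factory would choose level 3 (marginal profit stays positive).
Efficient level: k* = 2 (marginal profit ≥ marginal noise damage through 2).
The resident must at least cover the factory's forgone profit from cutting 3→2: 19 = 19.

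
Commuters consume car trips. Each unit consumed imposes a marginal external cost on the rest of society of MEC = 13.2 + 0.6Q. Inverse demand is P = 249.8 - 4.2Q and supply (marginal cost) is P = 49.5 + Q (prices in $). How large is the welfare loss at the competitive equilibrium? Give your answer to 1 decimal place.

Market equilibrium (private): 49.5 + Q = 249.8 - 4.2Q → Q_m = 38.5192.
Social marginal benefit = demand − MEC = 236.6 - 4.8Q.
Set SMB = MC: 236.6 - 4.8Q = 49.5 + Q → Q* = 32.2586.
The loss is the area between SMB and MC from Q* to Q_m; with linear curves that's a triangle of height MEC(Q_m).
DWL = ½ × 6.2606 × 36.3115 = 113.6659.

DWL = $113.7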